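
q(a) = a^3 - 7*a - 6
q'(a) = 3*a^2 - 7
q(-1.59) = 1.11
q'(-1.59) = 0.58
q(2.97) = -0.59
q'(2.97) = 19.46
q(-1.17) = 0.59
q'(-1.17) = -2.89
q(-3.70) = -30.75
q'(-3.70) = 34.07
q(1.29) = -12.88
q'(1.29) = -2.01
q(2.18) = -10.90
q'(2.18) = 7.26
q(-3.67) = -29.74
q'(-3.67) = 33.41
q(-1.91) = 0.40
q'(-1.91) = 3.94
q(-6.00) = -180.00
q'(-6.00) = 101.00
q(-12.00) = -1650.00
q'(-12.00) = 425.00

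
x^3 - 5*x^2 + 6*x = x*(x - 3)*(x - 2)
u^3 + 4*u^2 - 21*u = u*(u - 3)*(u + 7)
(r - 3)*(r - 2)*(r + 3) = r^3 - 2*r^2 - 9*r + 18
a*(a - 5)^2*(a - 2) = a^4 - 12*a^3 + 45*a^2 - 50*a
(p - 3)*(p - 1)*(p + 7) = p^3 + 3*p^2 - 25*p + 21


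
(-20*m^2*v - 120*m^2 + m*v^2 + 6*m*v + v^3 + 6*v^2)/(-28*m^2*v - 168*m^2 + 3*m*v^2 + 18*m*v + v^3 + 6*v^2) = (5*m + v)/(7*m + v)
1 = 1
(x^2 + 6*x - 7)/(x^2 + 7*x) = (x - 1)/x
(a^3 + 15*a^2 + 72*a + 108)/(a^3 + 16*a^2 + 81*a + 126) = (a + 6)/(a + 7)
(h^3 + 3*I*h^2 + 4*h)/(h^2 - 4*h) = (h^2 + 3*I*h + 4)/(h - 4)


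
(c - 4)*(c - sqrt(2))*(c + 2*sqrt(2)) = c^3 - 4*c^2 + sqrt(2)*c^2 - 4*sqrt(2)*c - 4*c + 16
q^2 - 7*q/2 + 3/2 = (q - 3)*(q - 1/2)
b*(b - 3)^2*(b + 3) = b^4 - 3*b^3 - 9*b^2 + 27*b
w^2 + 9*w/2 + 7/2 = (w + 1)*(w + 7/2)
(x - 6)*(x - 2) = x^2 - 8*x + 12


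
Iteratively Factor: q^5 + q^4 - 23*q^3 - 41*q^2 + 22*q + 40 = (q + 4)*(q^4 - 3*q^3 - 11*q^2 + 3*q + 10) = (q - 5)*(q + 4)*(q^3 + 2*q^2 - q - 2) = (q - 5)*(q + 1)*(q + 4)*(q^2 + q - 2) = (q - 5)*(q - 1)*(q + 1)*(q + 4)*(q + 2)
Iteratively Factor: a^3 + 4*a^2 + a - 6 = (a - 1)*(a^2 + 5*a + 6) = (a - 1)*(a + 3)*(a + 2)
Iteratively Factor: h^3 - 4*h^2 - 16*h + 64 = (h - 4)*(h^2 - 16) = (h - 4)*(h + 4)*(h - 4)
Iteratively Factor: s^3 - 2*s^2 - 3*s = (s - 3)*(s^2 + s) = s*(s - 3)*(s + 1)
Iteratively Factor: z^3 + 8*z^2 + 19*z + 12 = (z + 4)*(z^2 + 4*z + 3) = (z + 3)*(z + 4)*(z + 1)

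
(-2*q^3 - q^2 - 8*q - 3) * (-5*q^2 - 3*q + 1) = 10*q^5 + 11*q^4 + 41*q^3 + 38*q^2 + q - 3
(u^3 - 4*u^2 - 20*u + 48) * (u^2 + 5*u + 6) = u^5 + u^4 - 34*u^3 - 76*u^2 + 120*u + 288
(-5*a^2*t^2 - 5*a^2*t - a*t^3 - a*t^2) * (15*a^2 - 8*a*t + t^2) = -75*a^4*t^2 - 75*a^4*t + 25*a^3*t^3 + 25*a^3*t^2 + 3*a^2*t^4 + 3*a^2*t^3 - a*t^5 - a*t^4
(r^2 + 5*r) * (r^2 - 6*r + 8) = r^4 - r^3 - 22*r^2 + 40*r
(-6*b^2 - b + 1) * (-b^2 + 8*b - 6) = 6*b^4 - 47*b^3 + 27*b^2 + 14*b - 6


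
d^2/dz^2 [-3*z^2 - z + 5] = -6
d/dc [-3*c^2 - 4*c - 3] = -6*c - 4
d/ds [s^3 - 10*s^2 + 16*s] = 3*s^2 - 20*s + 16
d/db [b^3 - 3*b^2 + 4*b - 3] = 3*b^2 - 6*b + 4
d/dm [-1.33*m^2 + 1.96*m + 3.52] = 1.96 - 2.66*m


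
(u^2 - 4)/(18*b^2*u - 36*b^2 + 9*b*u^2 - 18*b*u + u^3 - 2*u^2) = (u + 2)/(18*b^2 + 9*b*u + u^2)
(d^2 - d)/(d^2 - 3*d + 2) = d/(d - 2)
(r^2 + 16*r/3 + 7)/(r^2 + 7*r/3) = (r + 3)/r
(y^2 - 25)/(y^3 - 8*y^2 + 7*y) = (y^2 - 25)/(y*(y^2 - 8*y + 7))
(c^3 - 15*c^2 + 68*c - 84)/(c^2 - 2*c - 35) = (c^2 - 8*c + 12)/(c + 5)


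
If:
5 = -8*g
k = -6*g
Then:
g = -5/8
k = 15/4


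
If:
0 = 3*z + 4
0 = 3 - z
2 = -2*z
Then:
No Solution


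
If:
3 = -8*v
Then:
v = -3/8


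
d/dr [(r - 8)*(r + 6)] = 2*r - 2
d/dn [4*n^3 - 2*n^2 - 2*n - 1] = 12*n^2 - 4*n - 2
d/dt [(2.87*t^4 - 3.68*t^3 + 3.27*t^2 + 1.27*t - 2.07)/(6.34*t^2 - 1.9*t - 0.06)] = (36.3916*t^5 - 39.6902*t^4 + 13.2952*t^3 - 13.6024*t^2 + 25.8552*t - 4.0092)/(40.1956*t^4 - 24.092*t^3 + 2.8492*t^2 + 0.228*t + 0.0036)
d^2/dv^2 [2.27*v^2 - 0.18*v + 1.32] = 4.54000000000000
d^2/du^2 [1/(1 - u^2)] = 2*(-3*u^2 - 1)/(u^2 - 1)^3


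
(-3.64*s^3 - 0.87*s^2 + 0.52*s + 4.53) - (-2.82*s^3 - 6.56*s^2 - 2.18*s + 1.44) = -0.82*s^3 + 5.69*s^2 + 2.7*s + 3.09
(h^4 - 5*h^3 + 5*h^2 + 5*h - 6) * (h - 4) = h^5 - 9*h^4 + 25*h^3 - 15*h^2 - 26*h + 24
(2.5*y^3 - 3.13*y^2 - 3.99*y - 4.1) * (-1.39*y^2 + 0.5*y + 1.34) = -3.475*y^5 + 5.6007*y^4 + 7.3311*y^3 - 0.490200000000002*y^2 - 7.3966*y - 5.494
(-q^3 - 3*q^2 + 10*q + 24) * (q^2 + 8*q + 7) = -q^5 - 11*q^4 - 21*q^3 + 83*q^2 + 262*q + 168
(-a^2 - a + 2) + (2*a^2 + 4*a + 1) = a^2 + 3*a + 3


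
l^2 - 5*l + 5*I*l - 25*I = (l - 5)*(l + 5*I)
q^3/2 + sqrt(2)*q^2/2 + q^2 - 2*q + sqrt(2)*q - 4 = (q/2 + sqrt(2))*(q + 2)*(q - sqrt(2))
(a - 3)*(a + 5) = a^2 + 2*a - 15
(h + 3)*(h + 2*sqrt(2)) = h^2 + 2*sqrt(2)*h + 3*h + 6*sqrt(2)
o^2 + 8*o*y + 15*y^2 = (o + 3*y)*(o + 5*y)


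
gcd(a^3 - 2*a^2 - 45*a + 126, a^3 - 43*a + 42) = a^2 + a - 42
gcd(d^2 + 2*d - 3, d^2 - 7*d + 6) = d - 1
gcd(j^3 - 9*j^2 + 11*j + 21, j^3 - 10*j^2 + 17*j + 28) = j^2 - 6*j - 7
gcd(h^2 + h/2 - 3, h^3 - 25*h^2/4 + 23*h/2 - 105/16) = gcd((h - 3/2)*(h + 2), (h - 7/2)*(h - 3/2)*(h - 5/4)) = h - 3/2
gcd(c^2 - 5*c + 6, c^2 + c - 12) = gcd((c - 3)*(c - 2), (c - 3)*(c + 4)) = c - 3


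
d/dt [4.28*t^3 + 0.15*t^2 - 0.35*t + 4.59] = 12.84*t^2 + 0.3*t - 0.35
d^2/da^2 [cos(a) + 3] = -cos(a)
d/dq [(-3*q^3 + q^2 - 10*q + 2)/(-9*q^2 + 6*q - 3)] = (9*q^4 - 12*q^3 - 19*q^2 + 10*q + 6)/(3*(9*q^4 - 12*q^3 + 10*q^2 - 4*q + 1))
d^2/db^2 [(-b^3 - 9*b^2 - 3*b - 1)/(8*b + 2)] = (-16*b^3 - 12*b^2 - 3*b - 13)/(64*b^3 + 48*b^2 + 12*b + 1)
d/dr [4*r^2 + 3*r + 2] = 8*r + 3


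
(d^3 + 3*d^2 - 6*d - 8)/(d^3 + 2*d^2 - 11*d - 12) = (d - 2)/(d - 3)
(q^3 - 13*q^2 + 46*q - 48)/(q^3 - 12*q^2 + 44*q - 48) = (q^2 - 11*q + 24)/(q^2 - 10*q + 24)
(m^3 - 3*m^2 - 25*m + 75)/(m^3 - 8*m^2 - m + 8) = (m^3 - 3*m^2 - 25*m + 75)/(m^3 - 8*m^2 - m + 8)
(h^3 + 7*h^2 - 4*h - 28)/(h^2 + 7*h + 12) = (h^3 + 7*h^2 - 4*h - 28)/(h^2 + 7*h + 12)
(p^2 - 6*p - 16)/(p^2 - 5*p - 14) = (p - 8)/(p - 7)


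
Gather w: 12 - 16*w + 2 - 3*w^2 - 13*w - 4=-3*w^2 - 29*w + 10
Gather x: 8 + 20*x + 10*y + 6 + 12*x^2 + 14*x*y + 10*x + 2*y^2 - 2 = 12*x^2 + x*(14*y + 30) + 2*y^2 + 10*y + 12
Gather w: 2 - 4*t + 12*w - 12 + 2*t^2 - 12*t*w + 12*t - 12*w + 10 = 2*t^2 - 12*t*w + 8*t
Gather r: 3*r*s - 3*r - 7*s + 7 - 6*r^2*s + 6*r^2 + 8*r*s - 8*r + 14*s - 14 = r^2*(6 - 6*s) + r*(11*s - 11) + 7*s - 7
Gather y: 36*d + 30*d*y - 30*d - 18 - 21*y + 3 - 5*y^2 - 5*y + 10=6*d - 5*y^2 + y*(30*d - 26) - 5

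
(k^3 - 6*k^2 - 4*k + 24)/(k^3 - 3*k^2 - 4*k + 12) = (k - 6)/(k - 3)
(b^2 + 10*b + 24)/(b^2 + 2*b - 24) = (b + 4)/(b - 4)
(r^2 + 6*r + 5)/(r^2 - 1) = (r + 5)/(r - 1)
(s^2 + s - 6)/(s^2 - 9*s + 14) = (s + 3)/(s - 7)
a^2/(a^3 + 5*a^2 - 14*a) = a/(a^2 + 5*a - 14)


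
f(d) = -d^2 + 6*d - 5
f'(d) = 6 - 2*d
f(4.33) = 2.23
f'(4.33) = -2.66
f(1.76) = 2.46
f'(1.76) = 2.48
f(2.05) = 3.10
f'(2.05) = 1.90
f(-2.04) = -21.40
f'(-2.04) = 10.08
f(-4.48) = -51.95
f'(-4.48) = 14.96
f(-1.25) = -14.06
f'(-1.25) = 8.50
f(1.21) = 0.80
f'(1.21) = 3.58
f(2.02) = 3.04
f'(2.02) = 1.96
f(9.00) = -32.00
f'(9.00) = -12.00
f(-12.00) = -221.00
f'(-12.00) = 30.00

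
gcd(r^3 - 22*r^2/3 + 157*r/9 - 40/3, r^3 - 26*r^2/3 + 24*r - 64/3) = r - 8/3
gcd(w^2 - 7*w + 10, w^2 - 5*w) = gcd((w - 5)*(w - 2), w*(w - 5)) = w - 5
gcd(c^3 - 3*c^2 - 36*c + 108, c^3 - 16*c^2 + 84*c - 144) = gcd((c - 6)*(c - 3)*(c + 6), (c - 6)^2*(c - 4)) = c - 6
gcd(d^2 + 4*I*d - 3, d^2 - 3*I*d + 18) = d + 3*I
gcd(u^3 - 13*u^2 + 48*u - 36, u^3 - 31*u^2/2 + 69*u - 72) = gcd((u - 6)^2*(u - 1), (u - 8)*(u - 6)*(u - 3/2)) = u - 6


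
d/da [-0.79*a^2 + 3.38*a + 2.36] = 3.38 - 1.58*a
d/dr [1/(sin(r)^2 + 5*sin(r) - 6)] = -(2*sin(r) + 5)*cos(r)/(sin(r)^2 + 5*sin(r) - 6)^2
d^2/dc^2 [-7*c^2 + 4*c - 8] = -14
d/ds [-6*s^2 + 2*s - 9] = 2 - 12*s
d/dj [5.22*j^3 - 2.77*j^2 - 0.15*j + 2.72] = 15.66*j^2 - 5.54*j - 0.15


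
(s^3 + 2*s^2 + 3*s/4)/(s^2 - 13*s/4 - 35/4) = s*(4*s^2 + 8*s + 3)/(4*s^2 - 13*s - 35)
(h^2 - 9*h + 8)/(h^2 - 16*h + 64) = (h - 1)/(h - 8)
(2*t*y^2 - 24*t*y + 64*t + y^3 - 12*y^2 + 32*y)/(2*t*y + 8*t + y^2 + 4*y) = (y^2 - 12*y + 32)/(y + 4)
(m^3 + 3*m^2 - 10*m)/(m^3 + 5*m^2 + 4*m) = (m^2 + 3*m - 10)/(m^2 + 5*m + 4)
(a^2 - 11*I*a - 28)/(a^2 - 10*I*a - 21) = (a - 4*I)/(a - 3*I)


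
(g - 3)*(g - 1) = g^2 - 4*g + 3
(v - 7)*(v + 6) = v^2 - v - 42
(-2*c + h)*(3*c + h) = -6*c^2 + c*h + h^2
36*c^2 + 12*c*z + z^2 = (6*c + z)^2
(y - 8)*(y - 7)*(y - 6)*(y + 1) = y^4 - 20*y^3 + 125*y^2 - 190*y - 336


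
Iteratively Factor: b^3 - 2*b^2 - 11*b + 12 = (b + 3)*(b^2 - 5*b + 4) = (b - 4)*(b + 3)*(b - 1)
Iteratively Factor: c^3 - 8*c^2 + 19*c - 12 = (c - 4)*(c^2 - 4*c + 3) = (c - 4)*(c - 1)*(c - 3)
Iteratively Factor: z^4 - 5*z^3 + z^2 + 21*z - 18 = (z + 2)*(z^3 - 7*z^2 + 15*z - 9) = (z - 3)*(z + 2)*(z^2 - 4*z + 3) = (z - 3)*(z - 1)*(z + 2)*(z - 3)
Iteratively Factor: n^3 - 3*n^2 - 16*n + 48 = (n - 3)*(n^2 - 16) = (n - 4)*(n - 3)*(n + 4)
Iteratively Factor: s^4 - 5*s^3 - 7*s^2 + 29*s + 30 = (s + 1)*(s^3 - 6*s^2 - s + 30) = (s - 3)*(s + 1)*(s^2 - 3*s - 10) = (s - 5)*(s - 3)*(s + 1)*(s + 2)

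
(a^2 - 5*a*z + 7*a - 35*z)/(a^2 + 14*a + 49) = (a - 5*z)/(a + 7)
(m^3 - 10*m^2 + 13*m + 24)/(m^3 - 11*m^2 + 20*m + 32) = (m - 3)/(m - 4)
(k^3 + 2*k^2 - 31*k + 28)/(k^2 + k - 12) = (k^3 + 2*k^2 - 31*k + 28)/(k^2 + k - 12)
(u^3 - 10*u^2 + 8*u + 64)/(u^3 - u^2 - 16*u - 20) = (u^2 - 12*u + 32)/(u^2 - 3*u - 10)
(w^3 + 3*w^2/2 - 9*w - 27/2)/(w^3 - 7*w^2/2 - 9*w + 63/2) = (2*w + 3)/(2*w - 7)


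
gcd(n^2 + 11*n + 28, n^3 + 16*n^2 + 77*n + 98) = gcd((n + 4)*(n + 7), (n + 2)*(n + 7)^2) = n + 7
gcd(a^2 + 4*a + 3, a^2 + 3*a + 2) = a + 1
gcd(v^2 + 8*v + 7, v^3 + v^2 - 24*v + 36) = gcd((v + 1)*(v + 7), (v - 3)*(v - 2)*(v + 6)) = 1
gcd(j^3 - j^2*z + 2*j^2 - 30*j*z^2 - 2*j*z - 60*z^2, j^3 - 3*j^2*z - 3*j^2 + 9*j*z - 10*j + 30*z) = j + 2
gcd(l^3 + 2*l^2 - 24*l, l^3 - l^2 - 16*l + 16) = l - 4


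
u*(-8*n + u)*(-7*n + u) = 56*n^2*u - 15*n*u^2 + u^3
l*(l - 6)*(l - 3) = l^3 - 9*l^2 + 18*l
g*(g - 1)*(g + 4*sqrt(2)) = g^3 - g^2 + 4*sqrt(2)*g^2 - 4*sqrt(2)*g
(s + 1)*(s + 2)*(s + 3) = s^3 + 6*s^2 + 11*s + 6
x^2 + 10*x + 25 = (x + 5)^2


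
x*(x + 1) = x^2 + x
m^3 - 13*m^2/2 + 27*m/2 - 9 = (m - 3)*(m - 2)*(m - 3/2)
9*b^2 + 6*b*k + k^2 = (3*b + k)^2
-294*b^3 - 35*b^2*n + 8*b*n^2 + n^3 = (-6*b + n)*(7*b + n)^2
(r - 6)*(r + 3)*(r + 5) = r^3 + 2*r^2 - 33*r - 90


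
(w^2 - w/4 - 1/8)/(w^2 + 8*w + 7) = (w^2 - w/4 - 1/8)/(w^2 + 8*w + 7)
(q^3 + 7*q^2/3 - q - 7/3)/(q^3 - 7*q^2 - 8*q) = (3*q^2 + 4*q - 7)/(3*q*(q - 8))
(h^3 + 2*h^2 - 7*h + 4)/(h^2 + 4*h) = h - 2 + 1/h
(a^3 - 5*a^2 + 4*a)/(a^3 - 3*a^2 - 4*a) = (a - 1)/(a + 1)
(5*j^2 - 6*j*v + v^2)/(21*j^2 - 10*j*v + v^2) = (5*j^2 - 6*j*v + v^2)/(21*j^2 - 10*j*v + v^2)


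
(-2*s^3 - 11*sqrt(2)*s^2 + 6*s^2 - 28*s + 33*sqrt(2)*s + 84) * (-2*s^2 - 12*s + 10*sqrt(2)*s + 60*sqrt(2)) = 4*s^5 + 2*sqrt(2)*s^4 + 12*s^4 - 236*s^3 + 6*sqrt(2)*s^3 - 492*s^2 - 316*sqrt(2)*s^2 - 840*sqrt(2)*s + 2952*s + 5040*sqrt(2)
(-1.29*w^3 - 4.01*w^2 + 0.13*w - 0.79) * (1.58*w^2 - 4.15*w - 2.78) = -2.0382*w^5 - 0.9823*w^4 + 20.4331*w^3 + 9.3601*w^2 + 2.9171*w + 2.1962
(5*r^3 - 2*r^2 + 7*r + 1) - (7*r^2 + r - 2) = 5*r^3 - 9*r^2 + 6*r + 3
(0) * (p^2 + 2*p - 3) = 0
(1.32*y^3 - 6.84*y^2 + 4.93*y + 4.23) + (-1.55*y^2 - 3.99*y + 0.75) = 1.32*y^3 - 8.39*y^2 + 0.94*y + 4.98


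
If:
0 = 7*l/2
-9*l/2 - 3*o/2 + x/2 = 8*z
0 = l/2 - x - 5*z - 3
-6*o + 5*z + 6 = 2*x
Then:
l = 0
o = 23/19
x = -27/19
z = -6/19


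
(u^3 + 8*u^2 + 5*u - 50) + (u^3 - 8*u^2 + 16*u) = 2*u^3 + 21*u - 50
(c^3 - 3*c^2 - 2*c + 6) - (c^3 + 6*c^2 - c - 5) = -9*c^2 - c + 11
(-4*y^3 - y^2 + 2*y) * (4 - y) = 4*y^4 - 15*y^3 - 6*y^2 + 8*y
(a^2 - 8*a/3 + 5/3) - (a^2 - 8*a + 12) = 16*a/3 - 31/3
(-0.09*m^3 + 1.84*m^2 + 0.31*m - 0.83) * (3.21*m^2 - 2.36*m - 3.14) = -0.2889*m^5 + 6.1188*m^4 - 3.0647*m^3 - 9.1735*m^2 + 0.9854*m + 2.6062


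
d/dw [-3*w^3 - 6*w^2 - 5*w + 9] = -9*w^2 - 12*w - 5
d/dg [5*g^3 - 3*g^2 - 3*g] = 15*g^2 - 6*g - 3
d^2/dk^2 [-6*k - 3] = 0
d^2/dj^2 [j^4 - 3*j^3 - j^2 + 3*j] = 12*j^2 - 18*j - 2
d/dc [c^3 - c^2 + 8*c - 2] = 3*c^2 - 2*c + 8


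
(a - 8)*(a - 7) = a^2 - 15*a + 56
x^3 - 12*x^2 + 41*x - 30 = (x - 6)*(x - 5)*(x - 1)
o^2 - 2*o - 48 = (o - 8)*(o + 6)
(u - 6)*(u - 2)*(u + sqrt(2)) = u^3 - 8*u^2 + sqrt(2)*u^2 - 8*sqrt(2)*u + 12*u + 12*sqrt(2)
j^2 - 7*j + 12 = (j - 4)*(j - 3)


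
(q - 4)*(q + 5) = q^2 + q - 20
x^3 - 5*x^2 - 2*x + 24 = (x - 4)*(x - 3)*(x + 2)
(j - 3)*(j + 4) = j^2 + j - 12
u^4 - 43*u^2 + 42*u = u*(u - 6)*(u - 1)*(u + 7)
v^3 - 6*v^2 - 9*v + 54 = (v - 6)*(v - 3)*(v + 3)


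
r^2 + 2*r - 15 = (r - 3)*(r + 5)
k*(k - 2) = k^2 - 2*k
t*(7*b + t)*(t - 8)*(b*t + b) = 7*b^2*t^3 - 49*b^2*t^2 - 56*b^2*t + b*t^4 - 7*b*t^3 - 8*b*t^2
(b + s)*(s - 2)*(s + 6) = b*s^2 + 4*b*s - 12*b + s^3 + 4*s^2 - 12*s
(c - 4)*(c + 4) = c^2 - 16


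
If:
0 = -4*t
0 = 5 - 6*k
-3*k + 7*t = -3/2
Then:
No Solution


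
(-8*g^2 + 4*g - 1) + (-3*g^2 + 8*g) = -11*g^2 + 12*g - 1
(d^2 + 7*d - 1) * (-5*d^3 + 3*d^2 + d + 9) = -5*d^5 - 32*d^4 + 27*d^3 + 13*d^2 + 62*d - 9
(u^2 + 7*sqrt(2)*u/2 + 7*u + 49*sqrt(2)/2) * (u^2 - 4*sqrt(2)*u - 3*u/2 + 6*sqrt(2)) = u^4 - sqrt(2)*u^3/2 + 11*u^3/2 - 77*u^2/2 - 11*sqrt(2)*u^2/4 - 154*u + 21*sqrt(2)*u/4 + 294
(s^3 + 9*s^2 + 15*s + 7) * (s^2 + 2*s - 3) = s^5 + 11*s^4 + 30*s^3 + 10*s^2 - 31*s - 21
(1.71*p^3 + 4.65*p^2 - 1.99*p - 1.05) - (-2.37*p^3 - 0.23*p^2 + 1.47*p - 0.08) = 4.08*p^3 + 4.88*p^2 - 3.46*p - 0.97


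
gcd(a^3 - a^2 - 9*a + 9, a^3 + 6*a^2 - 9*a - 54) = a^2 - 9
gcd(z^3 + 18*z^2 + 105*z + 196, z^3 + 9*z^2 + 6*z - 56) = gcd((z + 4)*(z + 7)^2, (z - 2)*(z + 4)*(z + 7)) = z^2 + 11*z + 28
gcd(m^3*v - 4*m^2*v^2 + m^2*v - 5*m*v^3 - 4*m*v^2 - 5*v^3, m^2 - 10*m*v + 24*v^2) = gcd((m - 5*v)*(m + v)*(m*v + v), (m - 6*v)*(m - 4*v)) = 1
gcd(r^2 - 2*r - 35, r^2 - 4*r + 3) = 1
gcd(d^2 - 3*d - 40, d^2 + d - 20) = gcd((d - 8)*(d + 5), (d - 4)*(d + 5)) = d + 5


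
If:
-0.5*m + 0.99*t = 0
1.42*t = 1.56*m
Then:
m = 0.00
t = 0.00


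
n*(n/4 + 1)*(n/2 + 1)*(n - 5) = n^4/8 + n^3/8 - 11*n^2/4 - 5*n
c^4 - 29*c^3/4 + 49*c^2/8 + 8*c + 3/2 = (c - 6)*(c - 2)*(c + 1/4)*(c + 1/2)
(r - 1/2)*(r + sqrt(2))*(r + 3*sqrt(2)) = r^3 - r^2/2 + 4*sqrt(2)*r^2 - 2*sqrt(2)*r + 6*r - 3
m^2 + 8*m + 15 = (m + 3)*(m + 5)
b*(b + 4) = b^2 + 4*b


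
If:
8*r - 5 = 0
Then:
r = 5/8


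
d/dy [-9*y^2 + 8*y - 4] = 8 - 18*y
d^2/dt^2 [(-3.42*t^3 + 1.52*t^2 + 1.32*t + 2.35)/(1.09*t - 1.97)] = (-8.126604*t^3 + 44.062596*t^2 - 79.636068*t + 23.050878)/(1.295029*t^3 - 7.021671*t^2 + 12.690543*t - 7.645373)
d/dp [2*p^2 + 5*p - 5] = 4*p + 5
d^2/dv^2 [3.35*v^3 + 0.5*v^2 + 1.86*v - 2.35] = 20.1*v + 1.0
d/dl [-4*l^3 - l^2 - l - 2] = -12*l^2 - 2*l - 1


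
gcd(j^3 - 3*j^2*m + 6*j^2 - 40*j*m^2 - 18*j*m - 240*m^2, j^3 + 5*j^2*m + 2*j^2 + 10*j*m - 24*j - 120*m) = j^2 + 5*j*m + 6*j + 30*m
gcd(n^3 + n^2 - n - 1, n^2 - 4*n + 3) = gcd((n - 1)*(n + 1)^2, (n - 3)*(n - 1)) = n - 1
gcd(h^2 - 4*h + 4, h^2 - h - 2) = h - 2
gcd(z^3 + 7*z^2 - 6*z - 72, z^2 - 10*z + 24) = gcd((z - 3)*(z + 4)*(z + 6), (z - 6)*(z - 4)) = 1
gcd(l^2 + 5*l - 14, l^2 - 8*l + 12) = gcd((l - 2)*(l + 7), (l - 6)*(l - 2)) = l - 2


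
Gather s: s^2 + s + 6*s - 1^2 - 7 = s^2 + 7*s - 8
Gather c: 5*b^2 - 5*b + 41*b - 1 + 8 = 5*b^2 + 36*b + 7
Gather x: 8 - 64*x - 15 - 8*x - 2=-72*x - 9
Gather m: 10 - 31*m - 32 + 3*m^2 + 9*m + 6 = 3*m^2 - 22*m - 16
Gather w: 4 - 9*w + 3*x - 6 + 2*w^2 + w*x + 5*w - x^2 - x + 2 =2*w^2 + w*(x - 4) - x^2 + 2*x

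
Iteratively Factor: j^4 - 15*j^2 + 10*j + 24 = (j - 3)*(j^3 + 3*j^2 - 6*j - 8) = (j - 3)*(j + 4)*(j^2 - j - 2) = (j - 3)*(j + 1)*(j + 4)*(j - 2)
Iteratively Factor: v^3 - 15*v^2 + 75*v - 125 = (v - 5)*(v^2 - 10*v + 25) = (v - 5)^2*(v - 5)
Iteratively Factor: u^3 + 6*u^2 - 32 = (u + 4)*(u^2 + 2*u - 8) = (u + 4)^2*(u - 2)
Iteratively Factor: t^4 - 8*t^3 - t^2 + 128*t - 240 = (t - 5)*(t^3 - 3*t^2 - 16*t + 48) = (t - 5)*(t - 3)*(t^2 - 16) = (t - 5)*(t - 4)*(t - 3)*(t + 4)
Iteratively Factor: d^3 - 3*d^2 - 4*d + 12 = (d - 3)*(d^2 - 4) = (d - 3)*(d + 2)*(d - 2)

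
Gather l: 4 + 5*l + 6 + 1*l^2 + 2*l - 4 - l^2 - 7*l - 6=0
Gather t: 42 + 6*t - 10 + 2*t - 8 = 8*t + 24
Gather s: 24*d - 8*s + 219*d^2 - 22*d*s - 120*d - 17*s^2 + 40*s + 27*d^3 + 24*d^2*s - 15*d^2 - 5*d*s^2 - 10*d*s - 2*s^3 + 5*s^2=27*d^3 + 204*d^2 - 96*d - 2*s^3 + s^2*(-5*d - 12) + s*(24*d^2 - 32*d + 32)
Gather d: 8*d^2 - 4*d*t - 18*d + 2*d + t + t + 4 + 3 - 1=8*d^2 + d*(-4*t - 16) + 2*t + 6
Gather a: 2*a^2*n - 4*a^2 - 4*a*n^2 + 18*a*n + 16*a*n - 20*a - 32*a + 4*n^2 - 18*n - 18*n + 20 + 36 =a^2*(2*n - 4) + a*(-4*n^2 + 34*n - 52) + 4*n^2 - 36*n + 56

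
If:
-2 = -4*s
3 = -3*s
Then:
No Solution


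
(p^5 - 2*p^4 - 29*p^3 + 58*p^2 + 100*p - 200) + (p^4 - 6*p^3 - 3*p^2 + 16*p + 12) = p^5 - p^4 - 35*p^3 + 55*p^2 + 116*p - 188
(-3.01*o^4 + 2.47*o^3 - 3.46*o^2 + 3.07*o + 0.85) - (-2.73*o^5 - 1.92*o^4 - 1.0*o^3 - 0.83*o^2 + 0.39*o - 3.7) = 2.73*o^5 - 1.09*o^4 + 3.47*o^3 - 2.63*o^2 + 2.68*o + 4.55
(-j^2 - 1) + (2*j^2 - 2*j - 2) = j^2 - 2*j - 3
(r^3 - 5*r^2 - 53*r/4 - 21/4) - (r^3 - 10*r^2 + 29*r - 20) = 5*r^2 - 169*r/4 + 59/4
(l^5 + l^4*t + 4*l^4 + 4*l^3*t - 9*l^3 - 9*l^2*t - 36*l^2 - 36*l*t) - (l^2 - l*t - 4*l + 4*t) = l^5 + l^4*t + 4*l^4 + 4*l^3*t - 9*l^3 - 9*l^2*t - 37*l^2 - 35*l*t + 4*l - 4*t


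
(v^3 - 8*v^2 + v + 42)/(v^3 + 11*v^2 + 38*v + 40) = (v^2 - 10*v + 21)/(v^2 + 9*v + 20)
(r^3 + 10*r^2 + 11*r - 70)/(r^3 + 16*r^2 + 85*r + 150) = (r^2 + 5*r - 14)/(r^2 + 11*r + 30)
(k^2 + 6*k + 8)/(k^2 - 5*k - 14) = (k + 4)/(k - 7)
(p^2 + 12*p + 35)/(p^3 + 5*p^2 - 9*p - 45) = (p + 7)/(p^2 - 9)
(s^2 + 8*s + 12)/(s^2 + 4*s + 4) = (s + 6)/(s + 2)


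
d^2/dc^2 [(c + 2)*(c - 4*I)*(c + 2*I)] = 6*c + 4 - 4*I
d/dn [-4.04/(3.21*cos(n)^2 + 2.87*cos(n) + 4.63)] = -(25.9368*cos(n) + 11.5948)*sin(n)/(3.21*cos(n)^2 + 2.87*cos(n) + 4.63)^2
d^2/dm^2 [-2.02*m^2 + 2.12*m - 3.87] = -4.04000000000000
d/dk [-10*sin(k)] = -10*cos(k)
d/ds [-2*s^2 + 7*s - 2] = 7 - 4*s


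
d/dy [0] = 0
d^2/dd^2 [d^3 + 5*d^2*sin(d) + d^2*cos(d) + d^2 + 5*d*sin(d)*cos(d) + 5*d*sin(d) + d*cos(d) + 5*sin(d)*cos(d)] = -5*d^2*sin(d) - d^2*cos(d) - 9*d*sin(d) - 10*d*sin(2*d) + 19*d*cos(d) + 6*d + 8*sin(d) + 12*cos(d) + 10*sqrt(2)*cos(2*d + pi/4) + 2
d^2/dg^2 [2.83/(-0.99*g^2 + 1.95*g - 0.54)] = (5.547366*g^2 - 10.92663*g - 2.83*(1.98*g - 1.95)*(3.96*g - 3.9) + 3.025836)/(0.99*g^2 - 1.95*g + 0.54)^3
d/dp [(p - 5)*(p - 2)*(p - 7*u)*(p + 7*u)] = 4*p^3 - 21*p^2 - 98*p*u^2 + 20*p + 343*u^2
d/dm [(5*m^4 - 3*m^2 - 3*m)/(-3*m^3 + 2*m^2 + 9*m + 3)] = (-15*m^6 + 20*m^5 + 126*m^4 + 42*m^3 - 21*m^2 - 18*m - 9)/(9*m^6 - 12*m^5 - 50*m^4 + 18*m^3 + 93*m^2 + 54*m + 9)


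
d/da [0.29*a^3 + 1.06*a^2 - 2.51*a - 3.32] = 0.87*a^2 + 2.12*a - 2.51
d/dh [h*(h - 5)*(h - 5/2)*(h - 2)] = 4*h^3 - 57*h^2/2 + 55*h - 25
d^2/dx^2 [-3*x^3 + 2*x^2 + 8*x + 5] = 4 - 18*x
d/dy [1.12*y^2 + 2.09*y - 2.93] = 2.24*y + 2.09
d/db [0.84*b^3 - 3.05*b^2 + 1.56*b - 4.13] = 2.52*b^2 - 6.1*b + 1.56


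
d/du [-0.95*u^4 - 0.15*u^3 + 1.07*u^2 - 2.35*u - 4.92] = -3.8*u^3 - 0.45*u^2 + 2.14*u - 2.35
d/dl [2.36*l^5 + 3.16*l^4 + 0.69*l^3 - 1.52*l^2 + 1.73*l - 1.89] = 11.8*l^4 + 12.64*l^3 + 2.07*l^2 - 3.04*l + 1.73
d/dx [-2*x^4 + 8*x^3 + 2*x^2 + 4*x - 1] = -8*x^3 + 24*x^2 + 4*x + 4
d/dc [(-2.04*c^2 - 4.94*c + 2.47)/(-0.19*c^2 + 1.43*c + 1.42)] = (-3.8558*c^2 - 4.855*c - 10.5469)/(0.0361*c^4 - 0.5434*c^3 + 1.5053*c^2 + 4.0612*c + 2.0164)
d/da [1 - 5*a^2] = -10*a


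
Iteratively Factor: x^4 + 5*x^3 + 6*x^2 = (x + 3)*(x^3 + 2*x^2) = x*(x + 3)*(x^2 + 2*x) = x^2*(x + 3)*(x + 2)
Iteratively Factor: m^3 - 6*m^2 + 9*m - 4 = (m - 4)*(m^2 - 2*m + 1) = (m - 4)*(m - 1)*(m - 1)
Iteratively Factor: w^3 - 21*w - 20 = (w + 1)*(w^2 - w - 20) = (w + 1)*(w + 4)*(w - 5)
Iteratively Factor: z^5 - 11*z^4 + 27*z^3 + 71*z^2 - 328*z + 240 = (z - 5)*(z^4 - 6*z^3 - 3*z^2 + 56*z - 48) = (z - 5)*(z + 3)*(z^3 - 9*z^2 + 24*z - 16) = (z - 5)*(z - 4)*(z + 3)*(z^2 - 5*z + 4) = (z - 5)*(z - 4)^2*(z + 3)*(z - 1)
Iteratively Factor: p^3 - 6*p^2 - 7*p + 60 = (p - 4)*(p^2 - 2*p - 15) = (p - 4)*(p + 3)*(p - 5)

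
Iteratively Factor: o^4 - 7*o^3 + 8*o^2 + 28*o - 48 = (o + 2)*(o^3 - 9*o^2 + 26*o - 24) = (o - 3)*(o + 2)*(o^2 - 6*o + 8) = (o - 3)*(o - 2)*(o + 2)*(o - 4)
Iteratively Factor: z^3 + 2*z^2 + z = (z + 1)*(z^2 + z) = (z + 1)^2*(z)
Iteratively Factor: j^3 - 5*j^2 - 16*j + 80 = (j + 4)*(j^2 - 9*j + 20) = (j - 5)*(j + 4)*(j - 4)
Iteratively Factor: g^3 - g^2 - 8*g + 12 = (g - 2)*(g^2 + g - 6) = (g - 2)^2*(g + 3)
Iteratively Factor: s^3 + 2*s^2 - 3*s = (s + 3)*(s^2 - s) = (s - 1)*(s + 3)*(s)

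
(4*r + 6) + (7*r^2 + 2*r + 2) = 7*r^2 + 6*r + 8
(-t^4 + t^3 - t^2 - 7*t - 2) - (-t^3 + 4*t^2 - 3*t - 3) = -t^4 + 2*t^3 - 5*t^2 - 4*t + 1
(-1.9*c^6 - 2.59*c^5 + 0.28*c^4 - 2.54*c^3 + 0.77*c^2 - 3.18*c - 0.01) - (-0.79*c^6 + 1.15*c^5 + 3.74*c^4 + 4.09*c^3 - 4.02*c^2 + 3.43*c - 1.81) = -1.11*c^6 - 3.74*c^5 - 3.46*c^4 - 6.63*c^3 + 4.79*c^2 - 6.61*c + 1.8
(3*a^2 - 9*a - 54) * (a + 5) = 3*a^3 + 6*a^2 - 99*a - 270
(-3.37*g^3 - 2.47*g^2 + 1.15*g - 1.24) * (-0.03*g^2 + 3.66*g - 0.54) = 0.1011*g^5 - 12.2601*g^4 - 7.2549*g^3 + 5.58*g^2 - 5.1594*g + 0.6696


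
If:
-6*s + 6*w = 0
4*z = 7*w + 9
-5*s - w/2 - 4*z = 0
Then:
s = -18/25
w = -18/25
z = 99/100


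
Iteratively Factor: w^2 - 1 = (w - 1)*(w + 1)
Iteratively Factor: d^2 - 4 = (d - 2)*(d + 2)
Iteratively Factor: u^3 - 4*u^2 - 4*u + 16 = (u - 4)*(u^2 - 4) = (u - 4)*(u + 2)*(u - 2)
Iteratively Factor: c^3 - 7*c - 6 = (c + 2)*(c^2 - 2*c - 3) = (c - 3)*(c + 2)*(c + 1)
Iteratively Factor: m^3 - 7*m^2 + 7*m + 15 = (m - 3)*(m^2 - 4*m - 5) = (m - 3)*(m + 1)*(m - 5)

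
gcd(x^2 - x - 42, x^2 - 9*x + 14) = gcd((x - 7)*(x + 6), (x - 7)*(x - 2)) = x - 7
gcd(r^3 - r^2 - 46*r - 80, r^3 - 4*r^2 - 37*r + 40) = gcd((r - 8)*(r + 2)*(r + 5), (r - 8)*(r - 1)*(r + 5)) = r^2 - 3*r - 40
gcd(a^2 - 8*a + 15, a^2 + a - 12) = a - 3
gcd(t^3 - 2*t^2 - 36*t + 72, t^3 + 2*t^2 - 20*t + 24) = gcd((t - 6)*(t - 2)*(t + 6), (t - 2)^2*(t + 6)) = t^2 + 4*t - 12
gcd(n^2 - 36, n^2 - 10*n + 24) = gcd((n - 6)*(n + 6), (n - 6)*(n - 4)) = n - 6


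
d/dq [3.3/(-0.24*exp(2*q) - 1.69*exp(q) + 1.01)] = (1.584*exp(q) + 5.577)*exp(q)/(0.24*exp(2*q) + 1.69*exp(q) - 1.01)^2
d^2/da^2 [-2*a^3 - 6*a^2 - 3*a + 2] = -12*a - 12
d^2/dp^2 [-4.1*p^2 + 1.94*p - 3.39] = -8.20000000000000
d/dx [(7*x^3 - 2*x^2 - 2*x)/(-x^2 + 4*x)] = (-7*x^2 + 56*x - 10)/(x^2 - 8*x + 16)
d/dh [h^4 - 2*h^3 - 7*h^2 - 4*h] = 4*h^3 - 6*h^2 - 14*h - 4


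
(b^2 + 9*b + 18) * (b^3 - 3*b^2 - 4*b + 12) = b^5 + 6*b^4 - 13*b^3 - 78*b^2 + 36*b + 216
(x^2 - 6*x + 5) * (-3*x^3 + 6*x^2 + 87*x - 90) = -3*x^5 + 24*x^4 + 36*x^3 - 582*x^2 + 975*x - 450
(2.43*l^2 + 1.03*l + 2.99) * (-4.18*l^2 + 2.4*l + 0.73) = -10.1574*l^4 + 1.5266*l^3 - 8.2523*l^2 + 7.9279*l + 2.1827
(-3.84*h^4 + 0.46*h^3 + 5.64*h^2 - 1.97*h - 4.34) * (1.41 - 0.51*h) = 1.9584*h^5 - 5.649*h^4 - 2.2278*h^3 + 8.9571*h^2 - 0.5643*h - 6.1194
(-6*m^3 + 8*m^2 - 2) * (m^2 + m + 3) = -6*m^5 + 2*m^4 - 10*m^3 + 22*m^2 - 2*m - 6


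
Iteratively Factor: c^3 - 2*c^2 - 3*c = (c)*(c^2 - 2*c - 3) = c*(c + 1)*(c - 3)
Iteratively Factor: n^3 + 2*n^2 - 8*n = (n)*(n^2 + 2*n - 8) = n*(n + 4)*(n - 2)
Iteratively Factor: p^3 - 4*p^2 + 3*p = (p - 1)*(p^2 - 3*p) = p*(p - 1)*(p - 3)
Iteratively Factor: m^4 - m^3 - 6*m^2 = (m - 3)*(m^3 + 2*m^2) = m*(m - 3)*(m^2 + 2*m) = m*(m - 3)*(m + 2)*(m)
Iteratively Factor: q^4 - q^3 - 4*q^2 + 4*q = (q - 2)*(q^3 + q^2 - 2*q) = (q - 2)*(q - 1)*(q^2 + 2*q) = q*(q - 2)*(q - 1)*(q + 2)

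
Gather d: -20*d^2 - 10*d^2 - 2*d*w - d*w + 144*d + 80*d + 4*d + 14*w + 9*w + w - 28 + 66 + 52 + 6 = -30*d^2 + d*(228 - 3*w) + 24*w + 96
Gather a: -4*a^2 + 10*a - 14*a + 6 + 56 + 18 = -4*a^2 - 4*a + 80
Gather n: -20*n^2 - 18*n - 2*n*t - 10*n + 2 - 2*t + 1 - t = -20*n^2 + n*(-2*t - 28) - 3*t + 3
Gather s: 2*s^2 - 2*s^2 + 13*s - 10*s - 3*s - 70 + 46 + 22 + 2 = 0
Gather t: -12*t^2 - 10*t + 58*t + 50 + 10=-12*t^2 + 48*t + 60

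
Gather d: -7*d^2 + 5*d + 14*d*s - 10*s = -7*d^2 + d*(14*s + 5) - 10*s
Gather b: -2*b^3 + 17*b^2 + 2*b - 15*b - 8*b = -2*b^3 + 17*b^2 - 21*b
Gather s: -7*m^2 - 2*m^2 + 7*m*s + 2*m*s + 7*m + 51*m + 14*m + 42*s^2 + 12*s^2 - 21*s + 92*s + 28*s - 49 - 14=-9*m^2 + 72*m + 54*s^2 + s*(9*m + 99) - 63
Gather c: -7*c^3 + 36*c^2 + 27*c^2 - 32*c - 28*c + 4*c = -7*c^3 + 63*c^2 - 56*c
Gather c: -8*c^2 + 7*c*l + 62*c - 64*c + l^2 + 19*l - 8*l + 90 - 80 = -8*c^2 + c*(7*l - 2) + l^2 + 11*l + 10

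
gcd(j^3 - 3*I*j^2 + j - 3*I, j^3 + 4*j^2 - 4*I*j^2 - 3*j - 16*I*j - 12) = j^2 - 4*I*j - 3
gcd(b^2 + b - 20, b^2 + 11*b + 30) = b + 5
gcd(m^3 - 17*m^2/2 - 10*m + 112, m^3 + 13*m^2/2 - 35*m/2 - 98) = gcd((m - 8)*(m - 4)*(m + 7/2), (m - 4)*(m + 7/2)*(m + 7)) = m^2 - m/2 - 14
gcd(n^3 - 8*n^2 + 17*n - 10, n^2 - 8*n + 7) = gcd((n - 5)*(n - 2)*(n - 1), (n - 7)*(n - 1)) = n - 1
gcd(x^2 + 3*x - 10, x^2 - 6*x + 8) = x - 2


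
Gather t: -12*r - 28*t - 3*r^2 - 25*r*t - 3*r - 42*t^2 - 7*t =-3*r^2 - 15*r - 42*t^2 + t*(-25*r - 35)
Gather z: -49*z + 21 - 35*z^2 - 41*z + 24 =-35*z^2 - 90*z + 45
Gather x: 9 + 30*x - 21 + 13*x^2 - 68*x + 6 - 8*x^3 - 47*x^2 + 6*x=-8*x^3 - 34*x^2 - 32*x - 6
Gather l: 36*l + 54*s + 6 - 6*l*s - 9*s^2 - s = l*(36 - 6*s) - 9*s^2 + 53*s + 6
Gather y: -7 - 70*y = -70*y - 7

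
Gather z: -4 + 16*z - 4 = 16*z - 8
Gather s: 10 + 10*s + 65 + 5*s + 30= 15*s + 105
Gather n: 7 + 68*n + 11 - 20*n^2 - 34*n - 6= -20*n^2 + 34*n + 12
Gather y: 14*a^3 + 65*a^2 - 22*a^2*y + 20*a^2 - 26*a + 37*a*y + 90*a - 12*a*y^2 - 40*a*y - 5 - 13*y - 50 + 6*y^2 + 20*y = 14*a^3 + 85*a^2 + 64*a + y^2*(6 - 12*a) + y*(-22*a^2 - 3*a + 7) - 55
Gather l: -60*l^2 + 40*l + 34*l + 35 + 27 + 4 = -60*l^2 + 74*l + 66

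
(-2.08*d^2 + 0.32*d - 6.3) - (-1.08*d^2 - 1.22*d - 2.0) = -1.0*d^2 + 1.54*d - 4.3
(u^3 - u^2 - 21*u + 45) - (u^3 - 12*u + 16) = -u^2 - 9*u + 29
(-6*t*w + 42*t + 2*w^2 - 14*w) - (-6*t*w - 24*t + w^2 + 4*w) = 66*t + w^2 - 18*w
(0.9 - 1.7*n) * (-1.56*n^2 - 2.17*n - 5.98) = 2.652*n^3 + 2.285*n^2 + 8.213*n - 5.382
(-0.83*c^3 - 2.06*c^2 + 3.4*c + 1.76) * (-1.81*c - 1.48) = 1.5023*c^4 + 4.957*c^3 - 3.1052*c^2 - 8.2176*c - 2.6048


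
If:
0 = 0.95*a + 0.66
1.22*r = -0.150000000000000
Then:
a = -0.69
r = -0.12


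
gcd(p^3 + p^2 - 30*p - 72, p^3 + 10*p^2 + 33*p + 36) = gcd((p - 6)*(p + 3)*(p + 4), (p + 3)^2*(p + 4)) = p^2 + 7*p + 12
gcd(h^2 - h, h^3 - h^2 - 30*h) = h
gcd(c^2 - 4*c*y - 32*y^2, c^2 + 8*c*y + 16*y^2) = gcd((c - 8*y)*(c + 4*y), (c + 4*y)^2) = c + 4*y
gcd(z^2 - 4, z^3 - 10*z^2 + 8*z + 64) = z + 2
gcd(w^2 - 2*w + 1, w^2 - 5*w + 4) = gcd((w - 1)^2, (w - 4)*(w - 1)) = w - 1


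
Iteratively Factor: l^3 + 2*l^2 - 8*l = (l)*(l^2 + 2*l - 8) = l*(l - 2)*(l + 4)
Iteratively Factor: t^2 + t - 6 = (t + 3)*(t - 2)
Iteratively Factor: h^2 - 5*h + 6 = (h - 2)*(h - 3)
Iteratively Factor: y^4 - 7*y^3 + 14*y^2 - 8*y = (y - 1)*(y^3 - 6*y^2 + 8*y) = y*(y - 1)*(y^2 - 6*y + 8) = y*(y - 2)*(y - 1)*(y - 4)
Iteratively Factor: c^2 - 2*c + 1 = (c - 1)*(c - 1)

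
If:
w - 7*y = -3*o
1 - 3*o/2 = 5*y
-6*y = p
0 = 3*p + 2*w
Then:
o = -1/6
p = -3/2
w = 9/4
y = 1/4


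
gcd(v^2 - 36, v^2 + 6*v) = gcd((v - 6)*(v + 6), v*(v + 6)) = v + 6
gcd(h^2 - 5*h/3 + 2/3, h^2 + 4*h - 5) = h - 1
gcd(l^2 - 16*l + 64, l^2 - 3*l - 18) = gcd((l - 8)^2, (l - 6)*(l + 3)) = 1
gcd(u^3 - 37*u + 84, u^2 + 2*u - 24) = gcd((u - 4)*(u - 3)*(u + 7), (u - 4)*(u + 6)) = u - 4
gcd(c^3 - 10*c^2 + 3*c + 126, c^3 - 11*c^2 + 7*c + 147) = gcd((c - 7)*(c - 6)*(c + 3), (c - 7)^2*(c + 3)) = c^2 - 4*c - 21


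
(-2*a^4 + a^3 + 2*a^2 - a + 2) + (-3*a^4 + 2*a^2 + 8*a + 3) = -5*a^4 + a^3 + 4*a^2 + 7*a + 5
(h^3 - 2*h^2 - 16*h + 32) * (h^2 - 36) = h^5 - 2*h^4 - 52*h^3 + 104*h^2 + 576*h - 1152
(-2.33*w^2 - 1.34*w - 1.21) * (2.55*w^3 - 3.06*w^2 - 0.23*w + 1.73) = -5.9415*w^5 + 3.7128*w^4 + 1.5508*w^3 - 0.0201*w^2 - 2.0399*w - 2.0933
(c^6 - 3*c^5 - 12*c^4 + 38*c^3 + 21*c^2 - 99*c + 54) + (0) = c^6 - 3*c^5 - 12*c^4 + 38*c^3 + 21*c^2 - 99*c + 54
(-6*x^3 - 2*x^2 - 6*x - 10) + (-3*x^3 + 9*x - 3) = -9*x^3 - 2*x^2 + 3*x - 13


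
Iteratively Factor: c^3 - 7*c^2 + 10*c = (c - 5)*(c^2 - 2*c) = (c - 5)*(c - 2)*(c)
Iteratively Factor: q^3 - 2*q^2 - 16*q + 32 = (q - 4)*(q^2 + 2*q - 8) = (q - 4)*(q - 2)*(q + 4)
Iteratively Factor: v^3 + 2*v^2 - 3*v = (v + 3)*(v^2 - v) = (v - 1)*(v + 3)*(v)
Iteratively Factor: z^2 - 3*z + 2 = (z - 1)*(z - 2)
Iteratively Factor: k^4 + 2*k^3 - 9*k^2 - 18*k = (k + 2)*(k^3 - 9*k) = (k + 2)*(k + 3)*(k^2 - 3*k) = k*(k + 2)*(k + 3)*(k - 3)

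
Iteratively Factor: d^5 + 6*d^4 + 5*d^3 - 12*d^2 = (d - 1)*(d^4 + 7*d^3 + 12*d^2) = d*(d - 1)*(d^3 + 7*d^2 + 12*d) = d*(d - 1)*(d + 4)*(d^2 + 3*d) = d^2*(d - 1)*(d + 4)*(d + 3)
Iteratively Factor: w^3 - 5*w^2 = (w - 5)*(w^2) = w*(w - 5)*(w)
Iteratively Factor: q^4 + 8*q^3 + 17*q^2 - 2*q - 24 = (q + 4)*(q^3 + 4*q^2 + q - 6) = (q + 3)*(q + 4)*(q^2 + q - 2) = (q - 1)*(q + 3)*(q + 4)*(q + 2)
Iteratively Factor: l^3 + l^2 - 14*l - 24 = (l - 4)*(l^2 + 5*l + 6) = (l - 4)*(l + 2)*(l + 3)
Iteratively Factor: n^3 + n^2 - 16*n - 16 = (n - 4)*(n^2 + 5*n + 4) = (n - 4)*(n + 4)*(n + 1)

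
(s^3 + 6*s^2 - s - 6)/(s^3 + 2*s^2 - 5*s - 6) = (s^2 + 5*s - 6)/(s^2 + s - 6)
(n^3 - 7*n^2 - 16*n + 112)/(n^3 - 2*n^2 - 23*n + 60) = (n^2 - 3*n - 28)/(n^2 + 2*n - 15)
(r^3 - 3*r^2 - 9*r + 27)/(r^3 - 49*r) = (r^3 - 3*r^2 - 9*r + 27)/(r*(r^2 - 49))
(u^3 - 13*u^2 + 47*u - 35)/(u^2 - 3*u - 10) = (u^2 - 8*u + 7)/(u + 2)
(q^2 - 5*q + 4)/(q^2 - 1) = (q - 4)/(q + 1)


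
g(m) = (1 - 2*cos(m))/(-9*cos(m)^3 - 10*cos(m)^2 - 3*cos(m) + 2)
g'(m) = (1 - 2*cos(m))*(-27*sin(m)*cos(m)^2 - 20*sin(m)*cos(m) - 3*sin(m))/(-9*cos(m)^3 - 10*cos(m)^2 - 3*cos(m) + 2)^2 + 2*sin(m)/(-9*cos(m)^3 - 10*cos(m)^2 - 3*cos(m) + 2)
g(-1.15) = -0.12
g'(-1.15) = 2.36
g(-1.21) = -0.42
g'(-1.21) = 10.18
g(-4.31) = 0.82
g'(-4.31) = 1.08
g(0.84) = 0.05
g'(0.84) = -0.07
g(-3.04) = 0.76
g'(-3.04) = 0.14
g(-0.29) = 0.05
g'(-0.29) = -0.01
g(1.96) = 0.80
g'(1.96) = 1.08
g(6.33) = 0.05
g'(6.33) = 0.00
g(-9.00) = 0.87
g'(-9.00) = 0.54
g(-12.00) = 0.05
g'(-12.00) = 0.00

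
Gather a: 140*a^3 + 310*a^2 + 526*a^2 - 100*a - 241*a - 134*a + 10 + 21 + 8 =140*a^3 + 836*a^2 - 475*a + 39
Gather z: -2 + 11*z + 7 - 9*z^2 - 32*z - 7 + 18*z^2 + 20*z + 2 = 9*z^2 - z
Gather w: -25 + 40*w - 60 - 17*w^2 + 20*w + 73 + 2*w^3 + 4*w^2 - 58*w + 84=2*w^3 - 13*w^2 + 2*w + 72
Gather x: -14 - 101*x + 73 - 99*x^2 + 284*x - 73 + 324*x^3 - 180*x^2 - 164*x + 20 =324*x^3 - 279*x^2 + 19*x + 6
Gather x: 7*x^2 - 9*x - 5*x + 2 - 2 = 7*x^2 - 14*x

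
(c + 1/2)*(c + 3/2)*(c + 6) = c^3 + 8*c^2 + 51*c/4 + 9/2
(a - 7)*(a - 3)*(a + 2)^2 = a^4 - 6*a^3 - 15*a^2 + 44*a + 84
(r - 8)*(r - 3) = r^2 - 11*r + 24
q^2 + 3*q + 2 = (q + 1)*(q + 2)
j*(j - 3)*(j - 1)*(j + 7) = j^4 + 3*j^3 - 25*j^2 + 21*j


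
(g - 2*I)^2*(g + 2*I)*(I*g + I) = I*g^4 + 2*g^3 + I*g^3 + 2*g^2 + 4*I*g^2 + 8*g + 4*I*g + 8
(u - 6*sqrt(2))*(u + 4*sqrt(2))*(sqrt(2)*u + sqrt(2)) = sqrt(2)*u^3 - 4*u^2 + sqrt(2)*u^2 - 48*sqrt(2)*u - 4*u - 48*sqrt(2)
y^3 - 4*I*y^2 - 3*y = y*(y - 3*I)*(y - I)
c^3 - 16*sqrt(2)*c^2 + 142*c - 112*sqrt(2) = (c - 8*sqrt(2))*(c - 7*sqrt(2))*(c - sqrt(2))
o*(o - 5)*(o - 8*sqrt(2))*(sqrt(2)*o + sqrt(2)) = sqrt(2)*o^4 - 16*o^3 - 4*sqrt(2)*o^3 - 5*sqrt(2)*o^2 + 64*o^2 + 80*o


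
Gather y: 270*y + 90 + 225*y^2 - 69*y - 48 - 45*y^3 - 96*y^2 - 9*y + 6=-45*y^3 + 129*y^2 + 192*y + 48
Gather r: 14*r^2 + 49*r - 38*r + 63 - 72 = 14*r^2 + 11*r - 9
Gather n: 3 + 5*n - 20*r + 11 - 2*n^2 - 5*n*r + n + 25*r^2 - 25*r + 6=-2*n^2 + n*(6 - 5*r) + 25*r^2 - 45*r + 20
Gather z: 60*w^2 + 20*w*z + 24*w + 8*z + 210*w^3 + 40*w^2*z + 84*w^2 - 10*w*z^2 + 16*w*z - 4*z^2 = 210*w^3 + 144*w^2 + 24*w + z^2*(-10*w - 4) + z*(40*w^2 + 36*w + 8)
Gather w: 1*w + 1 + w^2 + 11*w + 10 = w^2 + 12*w + 11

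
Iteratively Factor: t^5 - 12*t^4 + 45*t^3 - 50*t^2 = (t - 2)*(t^4 - 10*t^3 + 25*t^2) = t*(t - 2)*(t^3 - 10*t^2 + 25*t) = t*(t - 5)*(t - 2)*(t^2 - 5*t) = t^2*(t - 5)*(t - 2)*(t - 5)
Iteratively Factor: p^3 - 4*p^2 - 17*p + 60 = (p - 3)*(p^2 - p - 20) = (p - 5)*(p - 3)*(p + 4)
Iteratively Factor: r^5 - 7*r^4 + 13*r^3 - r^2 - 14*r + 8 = (r - 4)*(r^4 - 3*r^3 + r^2 + 3*r - 2) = (r - 4)*(r - 1)*(r^3 - 2*r^2 - r + 2) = (r - 4)*(r - 1)*(r + 1)*(r^2 - 3*r + 2) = (r - 4)*(r - 2)*(r - 1)*(r + 1)*(r - 1)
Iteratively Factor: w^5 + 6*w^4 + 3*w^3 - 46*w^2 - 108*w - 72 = (w + 3)*(w^4 + 3*w^3 - 6*w^2 - 28*w - 24) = (w - 3)*(w + 3)*(w^3 + 6*w^2 + 12*w + 8) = (w - 3)*(w + 2)*(w + 3)*(w^2 + 4*w + 4) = (w - 3)*(w + 2)^2*(w + 3)*(w + 2)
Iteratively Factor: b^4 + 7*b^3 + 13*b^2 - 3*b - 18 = (b + 3)*(b^3 + 4*b^2 + b - 6) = (b + 2)*(b + 3)*(b^2 + 2*b - 3) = (b - 1)*(b + 2)*(b + 3)*(b + 3)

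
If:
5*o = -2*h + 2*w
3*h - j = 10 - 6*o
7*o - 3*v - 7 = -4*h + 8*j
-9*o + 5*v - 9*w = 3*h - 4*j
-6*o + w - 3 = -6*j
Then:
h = 196/33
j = -18/13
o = -658/429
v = 815/143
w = 301/143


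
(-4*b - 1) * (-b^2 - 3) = 4*b^3 + b^2 + 12*b + 3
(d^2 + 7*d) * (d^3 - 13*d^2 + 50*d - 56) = d^5 - 6*d^4 - 41*d^3 + 294*d^2 - 392*d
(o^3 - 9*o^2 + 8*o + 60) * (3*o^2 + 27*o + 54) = 3*o^5 - 165*o^3 - 90*o^2 + 2052*o + 3240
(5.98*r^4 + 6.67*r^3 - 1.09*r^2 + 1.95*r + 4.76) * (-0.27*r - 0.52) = -1.6146*r^5 - 4.9105*r^4 - 3.1741*r^3 + 0.0403000000000001*r^2 - 2.2992*r - 2.4752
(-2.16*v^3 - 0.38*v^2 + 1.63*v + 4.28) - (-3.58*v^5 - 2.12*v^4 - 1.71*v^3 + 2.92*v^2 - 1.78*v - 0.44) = 3.58*v^5 + 2.12*v^4 - 0.45*v^3 - 3.3*v^2 + 3.41*v + 4.72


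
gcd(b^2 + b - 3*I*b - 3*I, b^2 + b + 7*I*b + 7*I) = b + 1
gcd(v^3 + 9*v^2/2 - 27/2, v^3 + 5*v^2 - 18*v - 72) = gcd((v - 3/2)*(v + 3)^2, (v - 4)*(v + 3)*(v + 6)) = v + 3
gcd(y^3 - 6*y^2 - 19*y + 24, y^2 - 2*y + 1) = y - 1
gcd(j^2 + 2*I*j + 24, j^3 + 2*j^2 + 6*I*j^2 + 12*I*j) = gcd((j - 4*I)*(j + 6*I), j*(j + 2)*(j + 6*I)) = j + 6*I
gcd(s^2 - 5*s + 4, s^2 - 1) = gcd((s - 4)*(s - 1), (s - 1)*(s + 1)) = s - 1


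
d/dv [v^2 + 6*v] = 2*v + 6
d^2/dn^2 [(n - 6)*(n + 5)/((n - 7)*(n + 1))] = 2*(5*n^3 - 69*n^2 + 519*n - 1199)/(n^6 - 18*n^5 + 87*n^4 + 36*n^3 - 609*n^2 - 882*n - 343)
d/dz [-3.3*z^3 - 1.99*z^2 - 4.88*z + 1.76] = -9.9*z^2 - 3.98*z - 4.88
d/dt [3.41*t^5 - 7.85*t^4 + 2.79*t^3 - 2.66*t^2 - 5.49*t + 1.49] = 17.05*t^4 - 31.4*t^3 + 8.37*t^2 - 5.32*t - 5.49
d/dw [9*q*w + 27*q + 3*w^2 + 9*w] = 9*q + 6*w + 9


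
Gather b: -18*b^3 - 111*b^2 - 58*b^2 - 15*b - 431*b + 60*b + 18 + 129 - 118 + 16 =-18*b^3 - 169*b^2 - 386*b + 45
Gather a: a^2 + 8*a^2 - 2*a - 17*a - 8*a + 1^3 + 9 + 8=9*a^2 - 27*a + 18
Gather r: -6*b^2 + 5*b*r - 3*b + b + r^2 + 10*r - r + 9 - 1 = -6*b^2 - 2*b + r^2 + r*(5*b + 9) + 8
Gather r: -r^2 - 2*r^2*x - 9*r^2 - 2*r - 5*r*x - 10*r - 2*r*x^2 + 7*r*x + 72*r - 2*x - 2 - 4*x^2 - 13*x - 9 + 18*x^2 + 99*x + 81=r^2*(-2*x - 10) + r*(-2*x^2 + 2*x + 60) + 14*x^2 + 84*x + 70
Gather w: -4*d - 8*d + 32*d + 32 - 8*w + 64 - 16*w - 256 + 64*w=20*d + 40*w - 160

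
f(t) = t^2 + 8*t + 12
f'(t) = 2*t + 8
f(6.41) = 104.37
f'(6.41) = 20.82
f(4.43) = 67.06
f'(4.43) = 16.86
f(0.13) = 13.06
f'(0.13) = 8.26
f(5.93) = 94.60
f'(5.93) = 19.86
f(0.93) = 20.30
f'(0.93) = 9.86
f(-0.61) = 7.49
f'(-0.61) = 6.78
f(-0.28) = 9.84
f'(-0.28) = 7.44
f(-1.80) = 0.84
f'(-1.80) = 4.40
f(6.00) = 96.00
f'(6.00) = 20.00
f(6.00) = 96.00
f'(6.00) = 20.00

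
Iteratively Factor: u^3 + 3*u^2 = (u)*(u^2 + 3*u) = u*(u + 3)*(u)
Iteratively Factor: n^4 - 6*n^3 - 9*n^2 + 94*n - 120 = (n - 3)*(n^3 - 3*n^2 - 18*n + 40) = (n - 3)*(n - 2)*(n^2 - n - 20) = (n - 5)*(n - 3)*(n - 2)*(n + 4)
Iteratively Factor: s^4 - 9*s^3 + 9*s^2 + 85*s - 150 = (s - 5)*(s^3 - 4*s^2 - 11*s + 30) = (s - 5)*(s - 2)*(s^2 - 2*s - 15) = (s - 5)*(s - 2)*(s + 3)*(s - 5)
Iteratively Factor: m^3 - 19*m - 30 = (m - 5)*(m^2 + 5*m + 6) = (m - 5)*(m + 2)*(m + 3)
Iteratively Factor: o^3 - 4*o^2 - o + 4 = (o - 4)*(o^2 - 1) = (o - 4)*(o + 1)*(o - 1)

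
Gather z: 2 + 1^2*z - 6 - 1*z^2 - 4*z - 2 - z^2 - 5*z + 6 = -2*z^2 - 8*z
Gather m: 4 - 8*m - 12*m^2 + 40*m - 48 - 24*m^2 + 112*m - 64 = -36*m^2 + 144*m - 108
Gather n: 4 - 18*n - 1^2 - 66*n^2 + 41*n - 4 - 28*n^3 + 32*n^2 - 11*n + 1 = -28*n^3 - 34*n^2 + 12*n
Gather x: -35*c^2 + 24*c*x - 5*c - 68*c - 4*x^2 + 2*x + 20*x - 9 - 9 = -35*c^2 - 73*c - 4*x^2 + x*(24*c + 22) - 18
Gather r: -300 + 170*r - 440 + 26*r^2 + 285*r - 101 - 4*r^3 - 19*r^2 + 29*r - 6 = -4*r^3 + 7*r^2 + 484*r - 847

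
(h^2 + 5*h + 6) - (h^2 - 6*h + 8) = 11*h - 2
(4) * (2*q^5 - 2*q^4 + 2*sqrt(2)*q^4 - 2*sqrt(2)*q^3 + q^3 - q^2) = 8*q^5 - 8*q^4 + 8*sqrt(2)*q^4 - 8*sqrt(2)*q^3 + 4*q^3 - 4*q^2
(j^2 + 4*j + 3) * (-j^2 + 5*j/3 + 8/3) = -j^4 - 7*j^3/3 + 19*j^2/3 + 47*j/3 + 8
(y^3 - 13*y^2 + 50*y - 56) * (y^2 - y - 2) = y^5 - 14*y^4 + 61*y^3 - 80*y^2 - 44*y + 112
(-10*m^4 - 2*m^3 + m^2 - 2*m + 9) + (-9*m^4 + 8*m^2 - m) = -19*m^4 - 2*m^3 + 9*m^2 - 3*m + 9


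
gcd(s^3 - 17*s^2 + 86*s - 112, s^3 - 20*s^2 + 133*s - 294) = s - 7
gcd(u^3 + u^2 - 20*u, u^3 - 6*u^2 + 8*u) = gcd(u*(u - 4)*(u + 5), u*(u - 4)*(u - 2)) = u^2 - 4*u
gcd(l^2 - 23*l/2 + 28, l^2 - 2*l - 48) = l - 8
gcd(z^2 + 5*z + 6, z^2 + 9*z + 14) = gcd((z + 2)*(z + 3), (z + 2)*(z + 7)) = z + 2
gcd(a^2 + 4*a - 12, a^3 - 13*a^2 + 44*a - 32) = 1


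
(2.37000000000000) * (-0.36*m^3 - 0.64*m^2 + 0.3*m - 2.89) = -0.8532*m^3 - 1.5168*m^2 + 0.711*m - 6.8493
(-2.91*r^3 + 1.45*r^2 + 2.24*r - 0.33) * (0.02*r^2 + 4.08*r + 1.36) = -0.0582*r^5 - 11.8438*r^4 + 2.0032*r^3 + 11.1046*r^2 + 1.7*r - 0.4488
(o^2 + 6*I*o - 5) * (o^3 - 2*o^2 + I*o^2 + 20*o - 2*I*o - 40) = o^5 - 2*o^4 + 7*I*o^4 + 9*o^3 - 14*I*o^3 - 18*o^2 + 115*I*o^2 - 100*o - 230*I*o + 200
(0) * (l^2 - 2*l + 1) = 0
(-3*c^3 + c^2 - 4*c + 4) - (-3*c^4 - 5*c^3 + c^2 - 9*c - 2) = 3*c^4 + 2*c^3 + 5*c + 6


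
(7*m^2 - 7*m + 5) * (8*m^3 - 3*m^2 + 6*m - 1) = 56*m^5 - 77*m^4 + 103*m^3 - 64*m^2 + 37*m - 5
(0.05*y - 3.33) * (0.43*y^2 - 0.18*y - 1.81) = 0.0215*y^3 - 1.4409*y^2 + 0.5089*y + 6.0273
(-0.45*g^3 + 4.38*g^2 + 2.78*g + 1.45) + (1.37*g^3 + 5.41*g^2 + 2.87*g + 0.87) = 0.92*g^3 + 9.79*g^2 + 5.65*g + 2.32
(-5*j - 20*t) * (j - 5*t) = -5*j^2 + 5*j*t + 100*t^2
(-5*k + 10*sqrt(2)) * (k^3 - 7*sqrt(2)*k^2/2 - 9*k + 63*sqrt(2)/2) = -5*k^4 + 55*sqrt(2)*k^3/2 - 25*k^2 - 495*sqrt(2)*k/2 + 630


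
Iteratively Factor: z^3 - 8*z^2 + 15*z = (z)*(z^2 - 8*z + 15) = z*(z - 3)*(z - 5)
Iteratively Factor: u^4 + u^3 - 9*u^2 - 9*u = (u + 1)*(u^3 - 9*u) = (u + 1)*(u + 3)*(u^2 - 3*u) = u*(u + 1)*(u + 3)*(u - 3)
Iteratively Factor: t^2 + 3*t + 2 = (t + 2)*(t + 1)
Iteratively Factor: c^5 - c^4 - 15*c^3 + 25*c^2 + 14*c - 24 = (c + 4)*(c^4 - 5*c^3 + 5*c^2 + 5*c - 6) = (c - 1)*(c + 4)*(c^3 - 4*c^2 + c + 6) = (c - 3)*(c - 1)*(c + 4)*(c^2 - c - 2) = (c - 3)*(c - 2)*(c - 1)*(c + 4)*(c + 1)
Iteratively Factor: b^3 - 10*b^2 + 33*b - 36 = (b - 4)*(b^2 - 6*b + 9) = (b - 4)*(b - 3)*(b - 3)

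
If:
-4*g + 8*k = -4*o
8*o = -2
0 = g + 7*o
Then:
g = 7/4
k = 1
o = -1/4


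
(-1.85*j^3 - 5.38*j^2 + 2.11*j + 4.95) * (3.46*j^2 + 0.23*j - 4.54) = -6.401*j^5 - 19.0403*j^4 + 14.4622*j^3 + 42.0375*j^2 - 8.4409*j - 22.473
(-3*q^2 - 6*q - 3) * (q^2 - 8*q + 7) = -3*q^4 + 18*q^3 + 24*q^2 - 18*q - 21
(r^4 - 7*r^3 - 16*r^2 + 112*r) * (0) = 0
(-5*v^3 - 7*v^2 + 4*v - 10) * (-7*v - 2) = 35*v^4 + 59*v^3 - 14*v^2 + 62*v + 20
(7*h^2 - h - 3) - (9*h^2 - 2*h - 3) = -2*h^2 + h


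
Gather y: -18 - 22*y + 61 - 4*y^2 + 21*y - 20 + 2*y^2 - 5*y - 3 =-2*y^2 - 6*y + 20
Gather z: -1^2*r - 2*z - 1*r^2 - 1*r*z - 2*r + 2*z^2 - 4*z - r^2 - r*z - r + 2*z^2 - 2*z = -2*r^2 - 4*r + 4*z^2 + z*(-2*r - 8)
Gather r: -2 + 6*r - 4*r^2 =-4*r^2 + 6*r - 2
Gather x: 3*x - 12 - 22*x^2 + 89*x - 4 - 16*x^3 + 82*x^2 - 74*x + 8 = -16*x^3 + 60*x^2 + 18*x - 8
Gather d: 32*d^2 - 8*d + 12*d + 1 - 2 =32*d^2 + 4*d - 1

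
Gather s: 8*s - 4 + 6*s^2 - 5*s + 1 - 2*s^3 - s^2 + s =-2*s^3 + 5*s^2 + 4*s - 3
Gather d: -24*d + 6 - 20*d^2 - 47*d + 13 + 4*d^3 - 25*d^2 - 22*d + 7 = 4*d^3 - 45*d^2 - 93*d + 26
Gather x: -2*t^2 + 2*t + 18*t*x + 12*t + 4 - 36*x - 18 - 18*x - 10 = -2*t^2 + 14*t + x*(18*t - 54) - 24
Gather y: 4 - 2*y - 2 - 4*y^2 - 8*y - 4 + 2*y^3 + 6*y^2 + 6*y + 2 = 2*y^3 + 2*y^2 - 4*y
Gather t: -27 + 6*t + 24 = 6*t - 3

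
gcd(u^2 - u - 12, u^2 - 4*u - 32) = 1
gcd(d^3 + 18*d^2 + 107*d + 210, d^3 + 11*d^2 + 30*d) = d^2 + 11*d + 30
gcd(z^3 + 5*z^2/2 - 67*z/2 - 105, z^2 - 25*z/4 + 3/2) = z - 6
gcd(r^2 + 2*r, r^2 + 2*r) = r^2 + 2*r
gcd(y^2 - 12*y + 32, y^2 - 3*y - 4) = y - 4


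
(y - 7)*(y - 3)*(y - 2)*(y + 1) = y^4 - 11*y^3 + 29*y^2 - y - 42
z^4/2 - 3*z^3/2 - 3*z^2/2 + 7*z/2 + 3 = (z/2 + 1/2)*(z - 3)*(z - 2)*(z + 1)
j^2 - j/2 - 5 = (j - 5/2)*(j + 2)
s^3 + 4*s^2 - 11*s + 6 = (s - 1)^2*(s + 6)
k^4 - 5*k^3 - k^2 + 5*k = k*(k - 5)*(k - 1)*(k + 1)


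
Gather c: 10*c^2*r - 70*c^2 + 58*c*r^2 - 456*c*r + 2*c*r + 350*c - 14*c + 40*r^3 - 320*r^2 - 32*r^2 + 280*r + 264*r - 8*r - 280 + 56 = c^2*(10*r - 70) + c*(58*r^2 - 454*r + 336) + 40*r^3 - 352*r^2 + 536*r - 224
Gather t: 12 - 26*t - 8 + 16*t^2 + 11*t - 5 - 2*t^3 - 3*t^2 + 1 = -2*t^3 + 13*t^2 - 15*t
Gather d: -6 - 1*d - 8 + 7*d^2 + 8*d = 7*d^2 + 7*d - 14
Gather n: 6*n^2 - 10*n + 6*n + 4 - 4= 6*n^2 - 4*n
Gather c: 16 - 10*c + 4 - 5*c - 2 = 18 - 15*c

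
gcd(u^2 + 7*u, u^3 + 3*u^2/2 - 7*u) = u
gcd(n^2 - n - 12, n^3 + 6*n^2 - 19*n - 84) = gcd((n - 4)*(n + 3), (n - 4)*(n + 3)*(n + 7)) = n^2 - n - 12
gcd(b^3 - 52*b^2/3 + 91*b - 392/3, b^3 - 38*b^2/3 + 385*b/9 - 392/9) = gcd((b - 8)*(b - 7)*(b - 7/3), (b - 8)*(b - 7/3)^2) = b^2 - 31*b/3 + 56/3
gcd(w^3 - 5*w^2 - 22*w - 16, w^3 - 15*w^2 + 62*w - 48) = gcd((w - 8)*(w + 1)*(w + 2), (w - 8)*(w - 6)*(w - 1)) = w - 8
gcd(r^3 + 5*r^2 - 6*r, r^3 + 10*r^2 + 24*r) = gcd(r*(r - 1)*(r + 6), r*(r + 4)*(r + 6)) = r^2 + 6*r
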